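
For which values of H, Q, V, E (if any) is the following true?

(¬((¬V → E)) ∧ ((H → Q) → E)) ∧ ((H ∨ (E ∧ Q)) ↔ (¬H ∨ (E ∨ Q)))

Case E = True: the conjunct ¬((¬V → E)) becomes ¬((¬V → True)) = False.
Case E = False: the formula simplifies to (¬V ∧ ¬((H → Q))) ∧ (H ↔ (¬H ∨ Q)).
  H = True: simplifies to (¬V ∧ ¬Q) ∧ Q.
    Q = True: the conjunct ¬Q is False.
    Q = False: the conjunct Q is False.
  H = False: the conjunct ¬((H → Q)) becomes ¬((False → Q)) = False.
Both cases fail — unsatisfiable.

No satisfying assignment exists.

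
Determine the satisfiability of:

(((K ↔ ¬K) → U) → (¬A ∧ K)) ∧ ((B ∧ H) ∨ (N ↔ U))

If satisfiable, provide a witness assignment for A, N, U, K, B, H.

A = False, N = True, U = True, K = True, B = False, H = False

  ((K ↔ ¬K) → U) → (¬A ∧ K) = True
    (K ↔ ¬K) → U = True
      K ↔ ¬K = False
        ¬K = False
    ¬A ∧ K = True
      ¬A = True
  (B ∧ H) ∨ (N ↔ U) = True
    B ∧ H = False
    N ↔ U = True
Both conjuncts True, so the formula holds.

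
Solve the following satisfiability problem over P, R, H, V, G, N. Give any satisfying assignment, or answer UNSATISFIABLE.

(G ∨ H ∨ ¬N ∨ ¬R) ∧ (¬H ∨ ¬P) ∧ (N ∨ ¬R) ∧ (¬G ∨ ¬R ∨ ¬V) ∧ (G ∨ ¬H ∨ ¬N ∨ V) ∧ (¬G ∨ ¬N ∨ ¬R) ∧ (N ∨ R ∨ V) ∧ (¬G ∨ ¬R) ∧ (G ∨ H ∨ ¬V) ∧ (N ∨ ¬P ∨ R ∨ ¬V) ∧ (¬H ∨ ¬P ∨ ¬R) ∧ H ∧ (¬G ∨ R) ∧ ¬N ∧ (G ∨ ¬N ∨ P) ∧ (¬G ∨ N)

Unit clause (H) forces H = True.
Unit clause (¬N) forces N = False.
In (¬G ∨ N) only ¬G is left, so G = False.
In (¬H ∨ ¬P) only ¬P is left, so P = False.
In (N ∨ ¬R) only ¬R is left, so R = False.
In (N ∨ R ∨ V) only V is left, so V = True.
All clauses satisfied.

P=F, R=F, H=T, V=T, G=F, N=F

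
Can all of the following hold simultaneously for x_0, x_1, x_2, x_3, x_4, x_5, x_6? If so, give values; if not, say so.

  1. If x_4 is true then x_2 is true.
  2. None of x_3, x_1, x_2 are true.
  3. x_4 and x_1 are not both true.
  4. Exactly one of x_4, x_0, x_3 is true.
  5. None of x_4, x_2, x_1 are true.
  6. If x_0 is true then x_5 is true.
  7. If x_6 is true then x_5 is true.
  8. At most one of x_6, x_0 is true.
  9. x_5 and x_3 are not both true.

x_0=T, x_1=F, x_2=F, x_3=F, x_4=F, x_5=T, x_6=F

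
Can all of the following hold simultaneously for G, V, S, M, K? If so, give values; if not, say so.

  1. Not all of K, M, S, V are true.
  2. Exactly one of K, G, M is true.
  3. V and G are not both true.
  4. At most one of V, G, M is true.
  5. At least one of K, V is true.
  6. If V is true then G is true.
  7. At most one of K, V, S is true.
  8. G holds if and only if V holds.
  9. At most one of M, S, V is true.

G: False, V: False, S: False, M: False, K: True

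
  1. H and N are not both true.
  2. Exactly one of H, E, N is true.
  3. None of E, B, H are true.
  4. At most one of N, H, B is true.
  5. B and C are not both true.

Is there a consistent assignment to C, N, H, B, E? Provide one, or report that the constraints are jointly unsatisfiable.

C = False, N = True, H = False, B = False, E = False

  (1) H=F, N=T — not both ✓
  (2) {H, E, N}: 1 true — exactly one ✓
  (3) {E, B, H}: 0 true — none ✓
  (4) {N, H, B}: 1 true — at most one ✓
  (5) B=F, C=F — not both ✓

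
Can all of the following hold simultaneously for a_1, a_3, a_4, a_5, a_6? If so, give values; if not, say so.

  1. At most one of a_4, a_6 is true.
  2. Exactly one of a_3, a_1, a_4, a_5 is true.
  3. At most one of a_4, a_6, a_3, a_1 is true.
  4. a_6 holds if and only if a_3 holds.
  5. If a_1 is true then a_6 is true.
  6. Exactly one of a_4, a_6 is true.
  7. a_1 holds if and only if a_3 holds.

a_1: False; a_3: False; a_4: True; a_5: False; a_6: False

  (1) {a_4, a_6}: 1 true — at most one ✓
  (2) {a_3, a_1, a_4, a_5}: 1 true — exactly one ✓
  (3) {a_4, a_6, a_3, a_1}: 1 true — at most one ✓
  (4) a_6=F, a_3=F — same ✓
  (5) a_1=F ⇒ a_6: vacuous ✓
  (6) {a_4, a_6}: 1 true — exactly one ✓
  (7) a_1=F, a_3=F — same ✓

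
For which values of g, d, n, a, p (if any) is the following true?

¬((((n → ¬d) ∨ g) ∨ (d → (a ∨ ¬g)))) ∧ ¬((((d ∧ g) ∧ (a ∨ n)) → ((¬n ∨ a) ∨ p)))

The conjunct ¬((((n → ¬d) ∨ g) ∨ (d → (a ∨ ¬g)))) is unsatisfiable on its own:
  g = True: this becomes ¬((True ∨ (d → a))) = False.
  g = False: this becomes ¬(((n → ¬d) ∨ True)) = False.
So the whole conjunction is unsatisfiable.

Unsatisfiable — no assignment works.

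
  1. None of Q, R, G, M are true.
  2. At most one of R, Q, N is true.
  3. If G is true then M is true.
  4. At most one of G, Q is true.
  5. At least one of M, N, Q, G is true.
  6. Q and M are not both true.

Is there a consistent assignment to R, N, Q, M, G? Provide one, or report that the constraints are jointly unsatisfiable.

R = False, N = True, Q = False, M = False, G = False

  (1) {Q, R, G, M}: 0 true — none ✓
  (2) {R, Q, N}: 1 true — at most one ✓
  (3) G=F ⇒ M: vacuous ✓
  (4) {G, Q}: 0 true — at most one ✓
  (5) {M, N, Q, G}: 1 true — at least one ✓
  (6) Q=F, M=F — not both ✓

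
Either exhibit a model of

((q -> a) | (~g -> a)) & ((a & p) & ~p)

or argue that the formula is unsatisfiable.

Case p = True: the conjunct ~p is False.
Case p = False: the conjunct p is False.
Both cases fail — unsatisfiable.

Unsatisfiable — no assignment works.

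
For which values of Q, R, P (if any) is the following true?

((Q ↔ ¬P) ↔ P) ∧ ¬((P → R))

Q=F, R=F, P=T

  (Q ↔ ¬P) ↔ P = True
    Q ↔ ¬P = True
      ¬P = False
  ¬((P → R)) = True
    P → R = False
Both conjuncts True, so the formula holds.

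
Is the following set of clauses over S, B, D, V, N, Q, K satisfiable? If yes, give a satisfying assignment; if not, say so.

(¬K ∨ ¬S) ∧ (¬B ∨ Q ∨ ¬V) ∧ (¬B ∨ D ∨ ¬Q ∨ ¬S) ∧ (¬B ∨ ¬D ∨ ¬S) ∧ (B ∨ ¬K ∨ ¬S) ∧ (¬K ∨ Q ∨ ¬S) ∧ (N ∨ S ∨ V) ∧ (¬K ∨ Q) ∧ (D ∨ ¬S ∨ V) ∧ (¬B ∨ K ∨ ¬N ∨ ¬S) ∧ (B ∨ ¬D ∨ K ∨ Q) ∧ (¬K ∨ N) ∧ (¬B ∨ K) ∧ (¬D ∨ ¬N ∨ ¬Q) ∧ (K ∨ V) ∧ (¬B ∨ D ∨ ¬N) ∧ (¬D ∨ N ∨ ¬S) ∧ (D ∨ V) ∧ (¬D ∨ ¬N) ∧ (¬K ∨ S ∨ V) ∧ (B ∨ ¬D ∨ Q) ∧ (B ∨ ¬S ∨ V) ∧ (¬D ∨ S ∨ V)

S: True; B: False; D: False; V: True; N: False; Q: True; K: False

Set S = True.
  then (¬K ∨ ¬S) forces K = False.
  then (¬B ∨ K) forces B = False.
  then (K ∨ V) forces V = True.
Try D = True:
  (B ∨ ¬D ∨ K ∨ Q) forces Q = True.
  (¬D ∨ ¬N ∨ ¬Q) forces N = False.
  clause (¬D ∨ N ∨ ¬S) is falsified — backtrack.
So D = False.
Set N = False.
Set Q = True.
All clauses satisfied.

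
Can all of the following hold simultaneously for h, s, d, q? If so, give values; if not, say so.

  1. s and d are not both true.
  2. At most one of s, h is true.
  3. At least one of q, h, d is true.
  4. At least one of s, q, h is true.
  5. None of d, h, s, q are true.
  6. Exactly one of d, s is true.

Unsatisfiable — no assignment works.

Case s = True:
  Constraint (5) is violated (s=T) — contradiction.
Case s = False:
  (5) forces d = False.
  Constraint (6) is violated (d=F, s=F) — contradiction.
Both cases fail — unsatisfiable.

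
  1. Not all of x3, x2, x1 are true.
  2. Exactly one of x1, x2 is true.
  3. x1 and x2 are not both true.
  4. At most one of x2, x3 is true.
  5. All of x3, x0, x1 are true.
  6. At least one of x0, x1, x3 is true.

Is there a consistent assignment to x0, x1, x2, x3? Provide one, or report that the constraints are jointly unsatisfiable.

x0=T, x1=T, x2=F, x3=T

  (1) {x3, x2, x1}: 2/3 true — not all ✓
  (2) {x1, x2}: 1 true — exactly one ✓
  (3) x1=T, x2=F — not both ✓
  (4) {x2, x3}: 1 true — at most one ✓
  (5) {x3, x0, x1}: all 3 true ✓
  (6) {x0, x1, x3}: 3 true — at least one ✓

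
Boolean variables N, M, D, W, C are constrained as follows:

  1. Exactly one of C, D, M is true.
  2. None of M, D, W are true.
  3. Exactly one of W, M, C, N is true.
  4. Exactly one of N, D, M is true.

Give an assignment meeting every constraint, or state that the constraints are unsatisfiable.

Unsatisfiable — no assignment works.

Case M = True:
  Constraint (2) is violated (M=T) — contradiction.
Case M = False:
  (2) forces D = False.
  (1) with D=F, M=F forces C = True.
  (2) forces W = False.
  (3) with C=T forces N = False.
  Constraint (4) is violated (N=F, D=F, M=F) — contradiction.
Both cases fail — unsatisfiable.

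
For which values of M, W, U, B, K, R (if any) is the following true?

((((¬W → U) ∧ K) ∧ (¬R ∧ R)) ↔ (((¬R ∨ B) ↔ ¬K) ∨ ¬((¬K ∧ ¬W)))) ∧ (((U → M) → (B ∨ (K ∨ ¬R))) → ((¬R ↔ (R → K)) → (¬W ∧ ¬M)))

M=T, W=F, U=T, B=F, K=F, R=T

  (((¬W → U) ∧ K) ∧ (¬R ∧ R)) ↔ (((¬R ∨ B) ↔ ¬K) ∨ ¬((¬K ∧ ¬W))) = True
    ((¬W → U) ∧ K) ∧ (¬R ∧ R) = False
      (¬W → U) ∧ K = False
        ¬W → U = True
          ¬W = True
      ¬R ∧ R = False
        ¬R = False
    ((¬R ∨ B) ↔ ¬K) ∨ ¬((¬K ∧ ¬W)) = False
      (¬R ∨ B) ↔ ¬K = False
        ¬R ∨ B = False
          ¬R = False
        ¬K = True
      ¬((¬K ∧ ¬W)) = False
        ¬K ∧ ¬W = True
          ¬K = True
          ¬W = True
  ((U → M) → (B ∨ (K ∨ ¬R))) → ((¬R ↔ (R → K)) → (¬W ∧ ¬M)) = True
    (U → M) → (B ∨ (K ∨ ¬R)) = False
      U → M = True
      B ∨ (K ∨ ¬R) = False
        K ∨ ¬R = False
          ¬R = False
    (¬R ↔ (R → K)) → (¬W ∧ ¬M) = False
      ¬R ↔ (R → K) = True
        ¬R = False
        R → K = False
      ¬W ∧ ¬M = False
        ¬W = True
        ¬M = False
Both conjuncts True, so the formula holds.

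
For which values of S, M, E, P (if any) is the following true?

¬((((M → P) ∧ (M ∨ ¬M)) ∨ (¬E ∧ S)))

S = False, M = True, E = True, P = False

  ¬((((M → P) ∧ (M ∨ ¬M)) ∨ (¬E ∧ S))) = True
    ((M → P) ∧ (M ∨ ¬M)) ∨ (¬E ∧ S) = False
      (M → P) ∧ (M ∨ ¬M) = False
        M → P = False
        M ∨ ¬M = True
          ¬M = False
      ¬E ∧ S = False
        ¬E = False
The formula evaluates to True.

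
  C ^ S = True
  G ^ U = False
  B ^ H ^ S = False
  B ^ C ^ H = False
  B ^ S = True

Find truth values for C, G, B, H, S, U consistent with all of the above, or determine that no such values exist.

The formula is unsatisfiable.

Adding constraints 1, 3, 4 mod 2: every variable appears an even number of times on the left, so the left side is 0.
But the right sides sum to 1 (mod 2). 0 ≠ 1 — the system is inconsistent.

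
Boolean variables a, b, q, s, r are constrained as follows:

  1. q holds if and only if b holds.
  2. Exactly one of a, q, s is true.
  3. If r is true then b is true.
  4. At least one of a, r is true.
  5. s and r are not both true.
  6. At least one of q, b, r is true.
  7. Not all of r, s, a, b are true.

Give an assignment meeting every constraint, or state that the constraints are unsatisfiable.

a=F, b=T, q=T, s=F, r=T

  (1) q=T, b=T — same ✓
  (2) {a, q, s}: 1 true — exactly one ✓
  (3) r=T ⇒ b: T ✓
  (4) {a, r}: 1 true — at least one ✓
  (5) s=F, r=T — not both ✓
  (6) {q, b, r}: 3 true — at least one ✓
  (7) {r, s, a, b}: 2/4 true — not all ✓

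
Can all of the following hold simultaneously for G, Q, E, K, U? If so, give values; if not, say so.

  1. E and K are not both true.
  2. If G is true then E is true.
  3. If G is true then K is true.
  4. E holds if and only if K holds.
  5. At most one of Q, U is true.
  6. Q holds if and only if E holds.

G: False, Q: False, E: False, K: False, U: True

  (1) E=F, K=F — not both ✓
  (2) G=F ⇒ E: vacuous ✓
  (3) G=F ⇒ K: vacuous ✓
  (4) E=F, K=F — same ✓
  (5) {Q, U}: 1 true — at most one ✓
  (6) Q=F, E=F — same ✓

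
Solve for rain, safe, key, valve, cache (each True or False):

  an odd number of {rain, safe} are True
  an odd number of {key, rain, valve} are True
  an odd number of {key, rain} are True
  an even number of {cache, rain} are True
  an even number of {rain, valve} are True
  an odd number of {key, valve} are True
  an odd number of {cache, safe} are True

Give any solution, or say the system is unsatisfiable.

rain = False, safe = True, key = True, valve = False, cache = False

{rain, safe}: 1 true → odd ✓
{key, rain, valve}: 1 true → odd ✓
{key, rain}: 1 true → odd ✓
{cache, rain}: 0 true → even ✓
{rain, valve}: 0 true → even ✓
{key, valve}: 1 true → odd ✓
{cache, safe}: 1 true → odd ✓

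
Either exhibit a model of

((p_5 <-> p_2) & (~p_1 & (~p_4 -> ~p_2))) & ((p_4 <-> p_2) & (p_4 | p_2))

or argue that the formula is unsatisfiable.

p_1 = False; p_2 = True; p_4 = True; p_5 = True

  (p_5 <-> p_2) & (~p_1 & (~p_4 -> ~p_2)) = True
    p_5 <-> p_2 = True
    ~p_1 & (~p_4 -> ~p_2) = True
      ~p_1 = True
      ~p_4 -> ~p_2 = True
        ~p_4 = False
        ~p_2 = False
  (p_4 <-> p_2) & (p_4 | p_2) = True
    p_4 <-> p_2 = True
    p_4 | p_2 = True
Both conjuncts True, so the formula holds.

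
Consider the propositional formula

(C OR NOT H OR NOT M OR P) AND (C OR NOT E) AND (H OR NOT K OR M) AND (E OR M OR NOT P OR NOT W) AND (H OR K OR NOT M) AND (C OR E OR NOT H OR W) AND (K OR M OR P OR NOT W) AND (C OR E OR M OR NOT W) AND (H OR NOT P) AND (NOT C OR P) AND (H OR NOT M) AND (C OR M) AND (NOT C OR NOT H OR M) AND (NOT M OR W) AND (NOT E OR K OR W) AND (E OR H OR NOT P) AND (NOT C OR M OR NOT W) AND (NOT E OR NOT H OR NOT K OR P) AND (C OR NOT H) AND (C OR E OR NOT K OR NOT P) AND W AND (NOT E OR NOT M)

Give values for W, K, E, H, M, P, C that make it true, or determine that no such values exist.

Unit clause (W) forces W = True.
Set K = False.
Set E = False.
Set H = True.
  then (C OR NOT H) forces C = True.
  then (NOT C OR P) forces P = True.
  then (NOT C OR NOT H OR M) forces M = True.
All clauses satisfied.

W=T; K=F; E=F; H=T; M=T; P=T; C=T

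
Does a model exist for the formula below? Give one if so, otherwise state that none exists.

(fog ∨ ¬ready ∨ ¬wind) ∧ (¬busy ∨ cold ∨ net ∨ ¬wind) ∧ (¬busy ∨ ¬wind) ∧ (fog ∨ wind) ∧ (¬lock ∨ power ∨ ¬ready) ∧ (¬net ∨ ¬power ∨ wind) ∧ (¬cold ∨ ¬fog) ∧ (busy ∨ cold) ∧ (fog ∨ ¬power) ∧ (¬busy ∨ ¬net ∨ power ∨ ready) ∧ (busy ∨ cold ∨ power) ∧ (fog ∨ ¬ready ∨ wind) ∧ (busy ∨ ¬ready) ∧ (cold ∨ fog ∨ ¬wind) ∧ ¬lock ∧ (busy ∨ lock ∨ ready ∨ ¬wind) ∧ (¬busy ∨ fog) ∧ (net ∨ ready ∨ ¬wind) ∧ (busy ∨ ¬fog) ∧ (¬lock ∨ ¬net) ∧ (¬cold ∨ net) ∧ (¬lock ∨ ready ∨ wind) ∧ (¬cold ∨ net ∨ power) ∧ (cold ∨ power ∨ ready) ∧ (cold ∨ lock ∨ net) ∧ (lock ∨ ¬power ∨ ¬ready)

power=F, ready=T, wind=F, net=T, lock=F, busy=T, fog=T, cold=F

Unit clause (¬lock) forces lock = False.
Set power = False.
Set ready = True.
  then (busy ∨ ¬ready) forces busy = True.
  then (¬busy ∨ fog) forces fog = True.
  then (¬busy ∨ ¬wind) forces wind = False.
  then (¬cold ∨ ¬fog) forces cold = False.
  then (cold ∨ lock ∨ net) forces net = True.
All clauses satisfied.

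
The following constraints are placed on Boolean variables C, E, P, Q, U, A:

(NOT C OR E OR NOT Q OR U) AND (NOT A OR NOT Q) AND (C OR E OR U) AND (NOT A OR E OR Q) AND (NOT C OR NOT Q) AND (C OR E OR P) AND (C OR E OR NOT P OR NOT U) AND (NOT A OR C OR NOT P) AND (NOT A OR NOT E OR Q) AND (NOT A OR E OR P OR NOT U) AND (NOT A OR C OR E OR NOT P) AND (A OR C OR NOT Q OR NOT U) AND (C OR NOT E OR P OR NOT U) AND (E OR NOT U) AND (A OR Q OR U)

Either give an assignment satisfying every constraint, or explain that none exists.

Set C = True.
  then (NOT C OR NOT Q) forces Q = False.
Set E = True.
  then (NOT A OR NOT E OR Q) forces A = False.
  then (A OR Q OR U) forces U = True.
Set P = False.
All clauses satisfied.

C = True; E = True; P = False; Q = False; U = True; A = False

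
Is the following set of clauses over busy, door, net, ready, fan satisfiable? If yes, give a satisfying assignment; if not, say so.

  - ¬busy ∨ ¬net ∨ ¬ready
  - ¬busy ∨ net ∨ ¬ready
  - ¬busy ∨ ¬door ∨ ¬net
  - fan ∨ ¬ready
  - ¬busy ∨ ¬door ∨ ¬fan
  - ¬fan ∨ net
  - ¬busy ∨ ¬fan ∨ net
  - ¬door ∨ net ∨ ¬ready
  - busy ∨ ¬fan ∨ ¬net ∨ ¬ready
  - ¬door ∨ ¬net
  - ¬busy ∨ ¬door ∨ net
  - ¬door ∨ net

busy: False, door: False, net: True, ready: False, fan: False

Set busy = False.
Try door = True:
  (¬door ∨ ¬net) forces net = False.
  clause (¬door ∨ net) is falsified — backtrack.
So door = False.
Set net = True.
Try ready = True:
  (fan ∨ ¬ready) forces fan = True.
  clause (busy ∨ ¬fan ∨ ¬net ∨ ¬ready) is falsified — backtrack.
So ready = False.
Set fan = False.
All clauses satisfied.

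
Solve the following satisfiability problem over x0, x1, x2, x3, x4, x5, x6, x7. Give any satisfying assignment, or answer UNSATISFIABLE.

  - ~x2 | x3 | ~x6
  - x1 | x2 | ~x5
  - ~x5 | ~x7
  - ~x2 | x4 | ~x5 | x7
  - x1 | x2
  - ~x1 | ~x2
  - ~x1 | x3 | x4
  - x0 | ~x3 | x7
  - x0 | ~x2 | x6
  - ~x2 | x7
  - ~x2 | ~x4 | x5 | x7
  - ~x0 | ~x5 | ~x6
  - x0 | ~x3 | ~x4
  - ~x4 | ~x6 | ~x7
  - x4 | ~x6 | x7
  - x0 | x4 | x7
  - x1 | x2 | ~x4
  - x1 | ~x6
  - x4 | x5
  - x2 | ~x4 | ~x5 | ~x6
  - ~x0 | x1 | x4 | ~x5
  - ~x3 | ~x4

Set x0 = True.
Set x1 = True.
  then (~x1 | ~x2) forces x2 = False.
Set x3 = True.
  then (~x3 | ~x4) forces x4 = False.
  then (x4 | x5) forces x5 = True.
  then (~x5 | ~x7) forces x7 = False.
  then (~x0 | ~x5 | ~x6) forces x6 = False.
All clauses satisfied.

x0: True, x1: True, x2: False, x3: True, x4: False, x5: True, x6: False, x7: False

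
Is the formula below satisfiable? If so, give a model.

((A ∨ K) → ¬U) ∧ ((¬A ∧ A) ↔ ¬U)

U = True; A = False; K = False

  (A ∨ K) → ¬U = True
    A ∨ K = False
    ¬U = False
  (¬A ∧ A) ↔ ¬U = True
    ¬A ∧ A = False
      ¬A = True
    ¬U = False
Both conjuncts True, so the formula holds.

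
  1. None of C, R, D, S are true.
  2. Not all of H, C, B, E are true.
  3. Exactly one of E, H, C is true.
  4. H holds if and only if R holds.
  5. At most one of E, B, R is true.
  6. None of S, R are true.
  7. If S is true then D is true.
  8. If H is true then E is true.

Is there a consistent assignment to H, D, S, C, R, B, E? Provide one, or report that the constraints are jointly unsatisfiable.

H: False; D: False; S: False; C: False; R: False; B: False; E: True

  (1) {C, R, D, S}: 0 true — none ✓
  (2) {H, C, B, E}: 1/4 true — not all ✓
  (3) {E, H, C}: 1 true — exactly one ✓
  (4) H=F, R=F — same ✓
  (5) {E, B, R}: 1 true — at most one ✓
  (6) {S, R}: 0 true — none ✓
  (7) S=F ⇒ D: vacuous ✓
  (8) H=F ⇒ E: vacuous ✓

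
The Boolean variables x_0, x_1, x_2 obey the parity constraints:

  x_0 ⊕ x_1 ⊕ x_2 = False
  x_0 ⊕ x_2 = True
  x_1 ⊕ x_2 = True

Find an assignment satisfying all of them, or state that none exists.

x_0 = True, x_1 = True, x_2 = False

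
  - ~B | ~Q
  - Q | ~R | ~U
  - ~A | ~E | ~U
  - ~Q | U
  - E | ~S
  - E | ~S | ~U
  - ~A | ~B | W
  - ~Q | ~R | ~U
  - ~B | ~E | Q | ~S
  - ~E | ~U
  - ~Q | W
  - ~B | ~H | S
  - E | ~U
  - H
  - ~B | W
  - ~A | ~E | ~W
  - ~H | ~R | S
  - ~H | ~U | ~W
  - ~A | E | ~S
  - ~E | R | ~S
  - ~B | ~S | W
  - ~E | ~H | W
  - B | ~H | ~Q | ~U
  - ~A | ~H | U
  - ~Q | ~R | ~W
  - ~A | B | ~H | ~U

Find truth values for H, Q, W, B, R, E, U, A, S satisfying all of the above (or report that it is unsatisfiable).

Unit clause (H) forces H = True.
Set Q = False.
Set W = True.
  then (~H | ~U | ~W) forces U = False.
  then (~A | ~H | U) forces A = False.
Set B = False.
Set R = False.
Set E = False.
  then (E | ~S) forces S = False.
All clauses satisfied.

H: True, Q: False, W: True, B: False, R: False, E: False, U: False, A: False, S: False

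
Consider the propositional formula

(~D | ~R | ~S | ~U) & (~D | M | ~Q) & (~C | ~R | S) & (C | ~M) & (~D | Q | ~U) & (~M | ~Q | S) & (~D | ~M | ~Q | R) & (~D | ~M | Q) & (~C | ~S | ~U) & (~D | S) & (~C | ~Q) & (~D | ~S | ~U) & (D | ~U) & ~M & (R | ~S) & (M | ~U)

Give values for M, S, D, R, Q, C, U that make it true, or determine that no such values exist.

Unit clause (~M) forces M = False.
In (M | ~U) only ~U is left, so U = False.
Set S = True.
  then (R | ~S) forces R = True.
Set D = True.
  then (~D | M | ~Q) forces Q = False.
Set C = True.
All clauses satisfied.

M=F; S=T; D=T; R=T; Q=F; C=T; U=F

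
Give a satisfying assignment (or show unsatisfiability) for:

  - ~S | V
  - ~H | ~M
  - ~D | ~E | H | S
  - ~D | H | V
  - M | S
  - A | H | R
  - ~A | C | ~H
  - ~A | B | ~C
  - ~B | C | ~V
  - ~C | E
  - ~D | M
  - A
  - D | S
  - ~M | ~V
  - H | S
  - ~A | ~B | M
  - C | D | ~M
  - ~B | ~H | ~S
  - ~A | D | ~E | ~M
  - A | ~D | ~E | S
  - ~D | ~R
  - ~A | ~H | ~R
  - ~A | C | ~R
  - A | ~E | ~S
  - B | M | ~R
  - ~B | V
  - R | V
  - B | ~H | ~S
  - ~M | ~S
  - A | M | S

M: False, B: False, S: True, D: False, H: False, C: False, E: False, V: True, A: True, R: False

Unit clause (A) forces A = True.
Try M = True:
  (~H | ~M) forces H = False.
  (~M | ~V) forces V = False.
  (~S | V) forces S = False.
  clause (H | S) is falsified — backtrack.
So M = False.
  then (M | S) forces S = True.
  then (~D | M) forces D = False.
  then (~A | ~B | M) forces B = False.
  then (B | M | ~R) forces R = False.
  then (R | V) forces V = True.
  then (B | ~H | ~S) forces H = False.
  then (~A | B | ~C) forces C = False.
Set E = False.
All clauses satisfied.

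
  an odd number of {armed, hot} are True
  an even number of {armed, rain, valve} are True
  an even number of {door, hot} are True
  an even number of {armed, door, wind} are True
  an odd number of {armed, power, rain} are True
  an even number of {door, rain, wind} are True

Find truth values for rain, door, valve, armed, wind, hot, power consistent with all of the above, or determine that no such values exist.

rain = False; door = True; valve = False; armed = False; wind = True; hot = True; power = True

{armed, hot}: 1 true → odd ✓
{armed, rain, valve}: 0 true → even ✓
{door, hot}: 2 true → even ✓
{armed, door, wind}: 2 true → even ✓
{armed, power, rain}: 1 true → odd ✓
{door, rain, wind}: 2 true → even ✓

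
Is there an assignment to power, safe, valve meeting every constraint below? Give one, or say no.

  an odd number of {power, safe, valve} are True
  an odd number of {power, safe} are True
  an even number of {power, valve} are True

power=F, safe=T, valve=F

{power, safe, valve}: 1 true → odd ✓
{power, safe}: 1 true → odd ✓
{power, valve}: 0 true → even ✓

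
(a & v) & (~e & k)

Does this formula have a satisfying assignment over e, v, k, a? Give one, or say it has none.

e: False; v: True; k: True; a: True

  a & v = True
  ~e & k = True
    ~e = True
Both conjuncts True, so the formula holds.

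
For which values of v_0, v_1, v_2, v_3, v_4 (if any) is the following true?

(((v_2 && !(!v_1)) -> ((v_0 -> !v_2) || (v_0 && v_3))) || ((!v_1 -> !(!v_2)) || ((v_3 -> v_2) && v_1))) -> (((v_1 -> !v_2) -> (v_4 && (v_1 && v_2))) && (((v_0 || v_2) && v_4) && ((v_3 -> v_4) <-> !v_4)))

Case v_2 = True: the formula simplifies to (!v_1 -> (v_4 && v_1)) && (v_4 && ((v_3 -> v_4) <-> !v_4)).
  v_4 = True: the conjunct (v_3 -> v_4) <-> !v_4 becomes (v_3 -> True) <-> !True = False.
  v_4 = False: the conjunct v_4 is False.
Case v_2 = False: the formula becomes (True || (v_1 || (!v_3 && v_1))) -> (False && ((v_0 && v_4) && ((v_3 -> v_4) <-> !v_4))) = False.
Both cases fail — unsatisfiable.

UNSATISFIABLE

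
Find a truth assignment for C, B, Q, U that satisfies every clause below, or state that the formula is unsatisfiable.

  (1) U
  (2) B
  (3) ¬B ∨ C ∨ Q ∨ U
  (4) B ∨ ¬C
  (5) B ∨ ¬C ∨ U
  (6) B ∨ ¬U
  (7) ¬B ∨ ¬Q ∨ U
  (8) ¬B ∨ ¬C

C: False, B: True, Q: False, U: True

Unit clause (U) forces U = True.
Unit clause (B) forces B = True.
In (¬B ∨ ¬C) only ¬C is left, so C = False.
Set Q = False.
Check each clause:
  (U): U holds.
  (B): B holds.
  (¬B ∨ C ∨ Q ∨ U): U holds.
  (B ∨ ¬C): B holds.
  (B ∨ ¬C ∨ U): B holds.
  (B ∨ ¬U): B holds.
  (¬B ∨ ¬Q ∨ U): ¬Q holds.
  (¬B ∨ ¬C): ¬C holds.
All clauses satisfied.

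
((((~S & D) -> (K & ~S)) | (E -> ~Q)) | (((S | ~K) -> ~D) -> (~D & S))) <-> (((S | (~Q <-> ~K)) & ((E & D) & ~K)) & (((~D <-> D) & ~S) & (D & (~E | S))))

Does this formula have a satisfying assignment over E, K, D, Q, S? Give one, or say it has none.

UNSATISFIABLE

Case D = True: the formula simplifies to ~((((~S -> (K & ~S)) | (E -> ~Q)) | (S | ~K))).
  S = True: this becomes ~((True | True)) = False.
  S = False: simplifies to ~(((K | (E -> ~Q)) | ~K)).
    K = True: this becomes ~((True | False)) = False.
    K = False: this becomes ~(((E -> ~Q) | True)) = False.
Case D = False: the formula becomes (True | S) <-> (False & False) = False.
Both cases fail — unsatisfiable.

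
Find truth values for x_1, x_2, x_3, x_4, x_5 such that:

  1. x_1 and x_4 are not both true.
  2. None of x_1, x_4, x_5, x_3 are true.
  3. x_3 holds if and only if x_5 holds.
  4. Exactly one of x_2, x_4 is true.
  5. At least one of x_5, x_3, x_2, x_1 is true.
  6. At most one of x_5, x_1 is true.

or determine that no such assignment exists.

x_1 = False, x_2 = True, x_3 = False, x_4 = False, x_5 = False

  (1) x_1=F, x_4=F — not both ✓
  (2) {x_1, x_4, x_5, x_3}: 0 true — none ✓
  (3) x_3=F, x_5=F — same ✓
  (4) {x_2, x_4}: 1 true — exactly one ✓
  (5) {x_5, x_3, x_2, x_1}: 1 true — at least one ✓
  (6) {x_5, x_1}: 0 true — at most one ✓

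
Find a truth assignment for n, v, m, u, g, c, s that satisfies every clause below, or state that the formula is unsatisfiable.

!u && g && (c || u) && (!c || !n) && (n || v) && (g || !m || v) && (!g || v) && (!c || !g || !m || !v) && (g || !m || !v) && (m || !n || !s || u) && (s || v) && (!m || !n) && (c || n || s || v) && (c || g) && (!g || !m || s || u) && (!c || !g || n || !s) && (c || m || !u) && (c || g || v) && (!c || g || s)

Unit clause (!u) forces u = False.
Unit clause (g) forces g = True.
In (c || u) only c is left, so c = True.
In (!c || !n) only !n is left, so n = False.
In (n || v) only v is left, so v = True.
In (!c || !g || !m || !v) only !m is left, so m = False.
In (!c || !g || n || !s) only !s is left, so s = False.
All clauses satisfied.

n = False, v = True, m = False, u = False, g = True, c = True, s = False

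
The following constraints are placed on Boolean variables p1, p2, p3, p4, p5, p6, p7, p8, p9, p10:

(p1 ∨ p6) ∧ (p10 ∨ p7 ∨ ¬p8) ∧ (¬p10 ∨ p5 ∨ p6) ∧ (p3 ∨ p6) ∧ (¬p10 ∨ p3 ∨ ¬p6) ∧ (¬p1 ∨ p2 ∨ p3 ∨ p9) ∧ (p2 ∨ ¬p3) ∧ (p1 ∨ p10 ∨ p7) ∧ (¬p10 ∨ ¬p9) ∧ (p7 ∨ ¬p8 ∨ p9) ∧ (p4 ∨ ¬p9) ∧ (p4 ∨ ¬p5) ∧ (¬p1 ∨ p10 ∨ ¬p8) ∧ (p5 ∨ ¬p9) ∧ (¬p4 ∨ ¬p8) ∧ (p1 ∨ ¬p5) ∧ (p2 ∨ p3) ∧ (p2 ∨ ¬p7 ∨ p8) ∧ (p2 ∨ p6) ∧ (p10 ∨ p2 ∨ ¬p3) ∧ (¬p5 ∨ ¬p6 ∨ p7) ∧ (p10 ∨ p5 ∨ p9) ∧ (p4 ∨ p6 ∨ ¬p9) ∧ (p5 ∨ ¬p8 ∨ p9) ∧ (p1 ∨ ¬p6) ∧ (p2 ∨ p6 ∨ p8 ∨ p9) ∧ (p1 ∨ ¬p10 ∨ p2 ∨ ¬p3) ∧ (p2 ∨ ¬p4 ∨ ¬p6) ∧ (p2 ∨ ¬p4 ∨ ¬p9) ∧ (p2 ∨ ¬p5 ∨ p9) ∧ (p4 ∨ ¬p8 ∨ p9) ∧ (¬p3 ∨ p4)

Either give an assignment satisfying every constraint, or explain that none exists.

Set p1 = True.
Set p2 = True.
Set p3 = True.
  then (¬p3 ∨ p4) forces p4 = True.
  then (¬p4 ∨ ¬p8) forces p8 = False.
Set p5 = True.
Set p6 = False.
Set p7 = True.
Set p9 = False.
Set p10 = False.
All clauses satisfied.

p1: True, p2: True, p3: True, p4: True, p5: True, p6: False, p7: True, p8: False, p9: False, p10: False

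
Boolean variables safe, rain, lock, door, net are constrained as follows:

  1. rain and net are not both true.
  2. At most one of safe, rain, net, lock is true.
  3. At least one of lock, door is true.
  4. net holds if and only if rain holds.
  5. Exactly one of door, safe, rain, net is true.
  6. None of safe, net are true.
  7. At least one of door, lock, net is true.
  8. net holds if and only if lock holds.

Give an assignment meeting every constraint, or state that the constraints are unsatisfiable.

safe: False, rain: False, lock: False, door: True, net: False

  (1) rain=F, net=F — not both ✓
  (2) {safe, rain, net, lock}: 0 true — at most one ✓
  (3) {lock, door}: 1 true — at least one ✓
  (4) net=F, rain=F — same ✓
  (5) {door, safe, rain, net}: 1 true — exactly one ✓
  (6) {safe, net}: 0 true — none ✓
  (7) {door, lock, net}: 1 true — at least one ✓
  (8) net=F, lock=F — same ✓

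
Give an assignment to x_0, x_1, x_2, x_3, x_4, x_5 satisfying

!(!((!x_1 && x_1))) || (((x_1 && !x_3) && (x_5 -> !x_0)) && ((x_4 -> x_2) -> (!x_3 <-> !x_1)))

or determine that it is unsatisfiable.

x_0: False, x_1: True, x_2: False, x_3: False, x_4: True, x_5: True

  !(!((!x_1 && x_1))) || (((x_1 && !x_3) && (x_5 -> !x_0)) && ((x_4 -> x_2) -> (!x_3 <-> !x_1))) = True
    !(!((!x_1 && x_1))) = False
      !((!x_1 && x_1)) = True
        !x_1 && x_1 = False
          !x_1 = False
    ((x_1 && !x_3) && (x_5 -> !x_0)) && ((x_4 -> x_2) -> (!x_3 <-> !x_1)) = True
      (x_1 && !x_3) && (x_5 -> !x_0) = True
        x_1 && !x_3 = True
          !x_3 = True
        x_5 -> !x_0 = True
          !x_0 = True
      (x_4 -> x_2) -> (!x_3 <-> !x_1) = True
        x_4 -> x_2 = False
        !x_3 <-> !x_1 = False
          !x_3 = True
          !x_1 = False
The formula evaluates to True.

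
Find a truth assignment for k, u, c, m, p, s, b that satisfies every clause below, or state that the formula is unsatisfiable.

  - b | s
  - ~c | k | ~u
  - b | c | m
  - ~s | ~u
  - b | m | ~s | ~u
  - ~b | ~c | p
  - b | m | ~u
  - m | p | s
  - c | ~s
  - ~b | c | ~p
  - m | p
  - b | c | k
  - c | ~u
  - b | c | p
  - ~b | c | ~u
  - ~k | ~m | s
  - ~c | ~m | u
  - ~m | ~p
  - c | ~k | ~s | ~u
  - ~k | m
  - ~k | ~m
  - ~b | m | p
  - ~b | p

Set k = False.
Try u = True:
  (~c | k | ~u) forces c = False.
  clause (c | ~u) is falsified — backtrack.
So u = False.
Set c = True.
  then (~c | ~m | u) forces m = False.
  then (m | p) forces p = True.
Set s = True.
Set b = True.
All clauses satisfied.

k: False, u: False, c: True, m: False, p: True, s: True, b: True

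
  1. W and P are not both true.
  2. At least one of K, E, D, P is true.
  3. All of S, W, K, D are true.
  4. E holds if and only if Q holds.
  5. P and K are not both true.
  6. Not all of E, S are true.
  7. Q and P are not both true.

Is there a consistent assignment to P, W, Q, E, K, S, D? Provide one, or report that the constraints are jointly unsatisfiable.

P = False, W = True, Q = False, E = False, K = True, S = True, D = True

  (1) W=T, P=F — not both ✓
  (2) {K, E, D, P}: 2 true — at least one ✓
  (3) {S, W, K, D}: all 4 true ✓
  (4) E=F, Q=F — same ✓
  (5) P=F, K=T — not both ✓
  (6) {E, S}: 1/2 true — not all ✓
  (7) Q=F, P=F — not both ✓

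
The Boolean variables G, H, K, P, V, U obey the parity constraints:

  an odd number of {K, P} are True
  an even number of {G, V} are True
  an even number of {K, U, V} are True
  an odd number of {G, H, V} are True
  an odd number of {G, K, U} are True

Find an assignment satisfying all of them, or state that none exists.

Adding constraints 2, 3, 5 mod 2: every variable appears an even number of times on the left, so the left side is 0.
But the right sides sum to 1 (mod 2). 0 ≠ 1 — the system is inconsistent.

No satisfying assignment exists.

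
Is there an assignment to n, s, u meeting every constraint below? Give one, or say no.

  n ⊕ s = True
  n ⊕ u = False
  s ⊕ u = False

Adding constraints 1, 2, 3 mod 2: every variable appears an even number of times on the left, so the left side is 0.
But the right sides sum to 1 (mod 2). 0 ≠ 1 — the system is inconsistent.

Unsatisfiable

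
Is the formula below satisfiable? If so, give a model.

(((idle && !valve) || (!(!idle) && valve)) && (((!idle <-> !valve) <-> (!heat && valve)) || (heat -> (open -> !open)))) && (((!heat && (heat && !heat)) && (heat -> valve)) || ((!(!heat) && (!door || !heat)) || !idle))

open: True, valve: False, door: False, heat: True, idle: True

  ((idle && !valve) || (!(!idle) && valve)) && (((!idle <-> !valve) <-> (!heat && valve)) || (heat -> (open -> !open))) = True
    (idle && !valve) || (!(!idle) && valve) = True
      idle && !valve = True
        !valve = True
      !(!idle) && valve = False
        !(!idle) = True
          !idle = False
    ((!idle <-> !valve) <-> (!heat && valve)) || (heat -> (open -> !open)) = True
      (!idle <-> !valve) <-> (!heat && valve) = True
        !idle <-> !valve = False
          !idle = False
          !valve = True
        !heat && valve = False
          !heat = False
      heat -> (open -> !open) = False
        open -> !open = False
          !open = False
  ((!heat && (heat && !heat)) && (heat -> valve)) || ((!(!heat) && (!door || !heat)) || !idle) = True
    (!heat && (heat && !heat)) && (heat -> valve) = False
      !heat && (heat && !heat) = False
        !heat = False
        heat && !heat = False
          !heat = False
      heat -> valve = False
    (!(!heat) && (!door || !heat)) || !idle = True
      !(!heat) && (!door || !heat) = True
        !(!heat) = True
          !heat = False
        !door || !heat = True
          !door = True
          !heat = False
      !idle = False
Both conjuncts True, so the formula holds.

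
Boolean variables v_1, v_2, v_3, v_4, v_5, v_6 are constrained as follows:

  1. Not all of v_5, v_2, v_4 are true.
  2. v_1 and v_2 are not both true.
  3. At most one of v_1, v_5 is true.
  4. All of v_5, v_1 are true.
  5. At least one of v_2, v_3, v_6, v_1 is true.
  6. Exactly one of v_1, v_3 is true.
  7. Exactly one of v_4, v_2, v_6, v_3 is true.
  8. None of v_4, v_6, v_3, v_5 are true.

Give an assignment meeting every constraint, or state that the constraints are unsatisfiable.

Case v_5 = True:
  Constraint (8) is violated (v_5=T) — contradiction.
Case v_5 = False:
  Constraint (4) is violated (v_5=F) — contradiction.
Both cases fail — unsatisfiable.

No satisfying assignment exists.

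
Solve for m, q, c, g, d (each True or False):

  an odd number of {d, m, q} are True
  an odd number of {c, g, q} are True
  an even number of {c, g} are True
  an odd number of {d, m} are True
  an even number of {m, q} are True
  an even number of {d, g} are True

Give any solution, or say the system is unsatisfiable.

Adding constraints 1, 2, 3, 4 mod 2: every variable appears an even number of times on the left, so the left side is 0.
But the right sides sum to 1 (mod 2). 0 ≠ 1 — the system is inconsistent.

Unsatisfiable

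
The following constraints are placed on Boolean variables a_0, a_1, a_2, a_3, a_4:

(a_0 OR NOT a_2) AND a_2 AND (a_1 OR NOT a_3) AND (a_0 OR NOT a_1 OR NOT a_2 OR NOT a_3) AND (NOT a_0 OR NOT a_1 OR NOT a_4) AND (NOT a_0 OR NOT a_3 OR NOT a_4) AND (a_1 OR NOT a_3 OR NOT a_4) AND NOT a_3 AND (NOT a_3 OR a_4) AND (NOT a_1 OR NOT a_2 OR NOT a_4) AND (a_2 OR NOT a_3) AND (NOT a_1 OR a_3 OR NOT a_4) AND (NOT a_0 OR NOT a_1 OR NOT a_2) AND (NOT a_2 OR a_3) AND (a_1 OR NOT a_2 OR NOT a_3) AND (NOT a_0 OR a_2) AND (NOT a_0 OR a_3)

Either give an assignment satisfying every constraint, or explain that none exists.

Case a_3 = True:
  Clause (NOT a_3) is falsified — contradiction.
Case a_3 = False:
  (a_2) forces a_2 = True.
  Clause (NOT a_2 OR a_3) is falsified — contradiction.
Both cases fail, so the formula is unsatisfiable.

The formula is unsatisfiable.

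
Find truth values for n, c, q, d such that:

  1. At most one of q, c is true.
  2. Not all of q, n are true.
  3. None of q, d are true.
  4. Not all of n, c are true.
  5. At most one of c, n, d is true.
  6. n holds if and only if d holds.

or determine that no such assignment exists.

n = False; c = False; q = False; d = False

  (1) {q, c}: 0 true — at most one ✓
  (2) {q, n}: 0/2 true — not all ✓
  (3) {q, d}: 0 true — none ✓
  (4) {n, c}: 0/2 true — not all ✓
  (5) {c, n, d}: 0 true — at most one ✓
  (6) n=F, d=F — same ✓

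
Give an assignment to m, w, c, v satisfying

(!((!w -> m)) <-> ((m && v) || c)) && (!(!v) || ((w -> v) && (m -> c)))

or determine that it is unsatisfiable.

m: False; w: True; c: False; v: True

  !((!w -> m)) <-> ((m && v) || c) = True
    !((!w -> m)) = False
      !w -> m = True
        !w = False
    (m && v) || c = False
      m && v = False
  !(!v) || ((w -> v) && (m -> c)) = True
    !(!v) = True
      !v = False
    (w -> v) && (m -> c) = True
      w -> v = True
      m -> c = True
Both conjuncts True, so the formula holds.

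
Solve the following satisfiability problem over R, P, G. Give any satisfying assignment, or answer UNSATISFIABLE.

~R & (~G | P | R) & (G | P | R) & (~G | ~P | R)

R = False; P = True; G = False

Unit clause (~R) forces R = False.
Set P = True.
  then (~G | ~P | R) forces G = False.
Check each clause:
  (~R): ~R holds.
  (~G | P | R): ~G holds.
  (G | P | R): P holds.
  (~G | ~P | R): ~G holds.
All clauses satisfied.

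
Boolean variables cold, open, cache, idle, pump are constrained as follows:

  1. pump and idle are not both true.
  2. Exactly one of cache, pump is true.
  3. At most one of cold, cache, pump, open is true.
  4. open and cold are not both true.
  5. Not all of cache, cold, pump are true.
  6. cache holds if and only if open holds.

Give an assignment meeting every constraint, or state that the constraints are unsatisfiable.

cold=F; open=F; cache=F; idle=F; pump=T

  (1) pump=T, idle=F — not both ✓
  (2) {cache, pump}: 1 true — exactly one ✓
  (3) {cold, cache, pump, open}: 1 true — at most one ✓
  (4) open=F, cold=F — not both ✓
  (5) {cache, cold, pump}: 1/3 true — not all ✓
  (6) cache=F, open=F — same ✓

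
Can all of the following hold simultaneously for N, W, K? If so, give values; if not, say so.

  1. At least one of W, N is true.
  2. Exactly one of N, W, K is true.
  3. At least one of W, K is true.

N: False; W: True; K: False

  (1) {W, N}: 1 true — at least one ✓
  (2) {N, W, K}: 1 true — exactly one ✓
  (3) {W, K}: 1 true — at least one ✓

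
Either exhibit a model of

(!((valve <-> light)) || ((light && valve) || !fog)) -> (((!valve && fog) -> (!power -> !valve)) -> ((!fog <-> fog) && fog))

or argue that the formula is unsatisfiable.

power = True, light = False, fog = True, valve = False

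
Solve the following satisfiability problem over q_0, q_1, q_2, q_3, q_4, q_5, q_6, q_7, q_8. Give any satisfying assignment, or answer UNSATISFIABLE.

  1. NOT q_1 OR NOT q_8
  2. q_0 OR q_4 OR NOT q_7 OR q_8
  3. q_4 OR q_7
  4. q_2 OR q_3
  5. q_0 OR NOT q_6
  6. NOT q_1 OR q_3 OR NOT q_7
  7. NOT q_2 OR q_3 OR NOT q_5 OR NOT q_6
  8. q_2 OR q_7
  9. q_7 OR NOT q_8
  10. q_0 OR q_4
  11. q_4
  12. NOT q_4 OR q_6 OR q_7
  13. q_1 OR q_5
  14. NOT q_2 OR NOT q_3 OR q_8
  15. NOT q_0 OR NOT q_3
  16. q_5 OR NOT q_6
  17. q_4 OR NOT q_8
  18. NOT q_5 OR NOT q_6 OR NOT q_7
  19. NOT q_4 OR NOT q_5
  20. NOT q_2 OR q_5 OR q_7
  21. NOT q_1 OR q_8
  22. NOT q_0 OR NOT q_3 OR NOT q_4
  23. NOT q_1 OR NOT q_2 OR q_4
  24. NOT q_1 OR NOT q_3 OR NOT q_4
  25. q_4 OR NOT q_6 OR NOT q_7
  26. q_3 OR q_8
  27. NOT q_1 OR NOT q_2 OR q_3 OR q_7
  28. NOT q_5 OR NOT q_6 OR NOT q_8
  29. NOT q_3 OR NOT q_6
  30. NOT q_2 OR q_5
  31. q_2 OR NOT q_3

Unsatisfiable — no assignment works.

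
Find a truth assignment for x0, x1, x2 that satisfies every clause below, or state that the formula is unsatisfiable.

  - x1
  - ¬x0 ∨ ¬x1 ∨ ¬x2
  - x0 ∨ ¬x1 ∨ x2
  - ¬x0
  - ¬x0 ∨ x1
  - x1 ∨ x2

x0: False, x1: True, x2: True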